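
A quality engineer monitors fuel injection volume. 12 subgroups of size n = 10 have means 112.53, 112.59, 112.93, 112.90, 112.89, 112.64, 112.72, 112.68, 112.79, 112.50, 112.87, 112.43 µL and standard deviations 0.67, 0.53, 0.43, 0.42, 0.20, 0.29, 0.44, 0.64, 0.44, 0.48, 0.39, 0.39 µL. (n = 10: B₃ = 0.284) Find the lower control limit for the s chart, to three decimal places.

0.126

s̄ = (0.67 + 0.53 + 0.43 + 0.42 + 0.20 + 0.29 + 0.44 + 0.64 + 0.44 + 0.48 + 0.39 + 0.39) / 12 = 0.4433
LCL_s = B₃·s̄ = 0.284 × 0.4433 = 0.1259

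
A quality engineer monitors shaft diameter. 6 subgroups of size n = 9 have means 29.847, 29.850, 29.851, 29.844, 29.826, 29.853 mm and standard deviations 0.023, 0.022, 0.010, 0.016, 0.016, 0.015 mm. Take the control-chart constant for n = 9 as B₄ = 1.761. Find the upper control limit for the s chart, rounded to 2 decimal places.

s̄ = (0.023 + 0.022 + 0.010 + 0.016 + 0.016 + 0.015) / 6 = 0.0170
UCL_s = B₄·s̄ = 1.761 × 0.0170 = 0.0299

0.03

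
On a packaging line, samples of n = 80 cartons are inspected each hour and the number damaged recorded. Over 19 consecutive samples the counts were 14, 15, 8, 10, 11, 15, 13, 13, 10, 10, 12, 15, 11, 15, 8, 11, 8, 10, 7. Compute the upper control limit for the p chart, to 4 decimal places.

p̄ = Σdᵢ / (k·n) = 216 / (19 × 80) = 0.14211
UCL = p̄ + 3·√(p̄(1−p̄)/n) = 0.14211 + 3 × √(0.14211×0.85789/80) = 0.14211 + 3 × 0.03904 = 0.25922

0.2592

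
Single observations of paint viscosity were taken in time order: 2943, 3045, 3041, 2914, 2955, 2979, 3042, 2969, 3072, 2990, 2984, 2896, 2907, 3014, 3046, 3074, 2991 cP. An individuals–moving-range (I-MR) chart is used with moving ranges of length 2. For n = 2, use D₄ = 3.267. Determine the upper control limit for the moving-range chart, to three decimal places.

Moving ranges: 102, 4, 127, 41, 24, 63, 73, 103, 82, 6, 88, 11, 107, 32, 28, 83; M̄R̄ = 974.0000 / 16 = 60.8750
UCL_MR = D₄·M̄R̄ = 3.267 × 60.8750 = 198.8786

198.879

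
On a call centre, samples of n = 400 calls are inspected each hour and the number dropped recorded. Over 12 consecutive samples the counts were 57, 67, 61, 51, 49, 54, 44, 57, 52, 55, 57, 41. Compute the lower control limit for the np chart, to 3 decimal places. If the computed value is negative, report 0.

p̄ = Σdᵢ / (k·n) = 645 / (12 × 400) = 0.13437
LCL = np̄ − 3·√(np̄(1−p̄)) = 53.7500 − 3 × 6.8211 = 33.2867

33.287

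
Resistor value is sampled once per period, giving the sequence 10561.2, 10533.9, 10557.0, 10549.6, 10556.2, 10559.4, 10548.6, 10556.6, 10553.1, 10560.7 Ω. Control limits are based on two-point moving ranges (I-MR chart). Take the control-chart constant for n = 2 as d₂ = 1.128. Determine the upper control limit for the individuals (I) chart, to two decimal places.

X̄ = (10561.2 + 10533.9 + 10557.0 + 10549.6 + 10556.2 + 10559.4 + 10548.6 + 10556.6 + 10553.1 + 10560.7) / 10 = 10553.6300
Moving ranges: 27.3, 23.1, 7.4, 6.6, 3.2, 10.8, 8.0, 3.5, 7.6; M̄R̄ = 97.5000 / 9 = 10.8333
UCL = X̄ + 3·M̄R̄/d₂ = 10553.6300 + 3 × 10.8333 / 1.128 = 10582.4421

10582.44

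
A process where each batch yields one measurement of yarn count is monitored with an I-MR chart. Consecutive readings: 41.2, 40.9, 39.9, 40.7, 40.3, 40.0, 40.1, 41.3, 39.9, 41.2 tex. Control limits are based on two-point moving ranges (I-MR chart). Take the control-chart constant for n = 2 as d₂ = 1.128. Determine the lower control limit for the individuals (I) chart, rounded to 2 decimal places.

X̄ = (41.2 + 40.9 + 39.9 + 40.7 + 40.3 + 40.0 + 40.1 + 41.3 + 39.9 + 41.2) / 10 = 40.5500
Moving ranges: 0.3, 1.0, 0.8, 0.4, 0.3, 0.1, 1.2, 1.4, 1.3; M̄R̄ = 6.8000 / 9 = 0.7556
LCL = X̄ − 3·M̄R̄/d₂ = 40.5500 − 3 × 0.7556 / 1.128 = 38.5405

38.54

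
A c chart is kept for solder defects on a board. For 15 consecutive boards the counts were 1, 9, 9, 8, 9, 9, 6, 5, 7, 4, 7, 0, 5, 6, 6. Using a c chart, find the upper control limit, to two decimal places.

c̄ = (1 + 9 + 9 + 8 + 9 + 9 + 6 + 5 + 7 + 4 + 7 + 0 + 5 + 6 + 6) / 15 = 91 / 15 = 6.0667
UCL = c̄ + 3√c̄ = 6.0667 + 3 × √6.0667 = 6.0667 + 3 × 2.4631 = 13.4558

13.46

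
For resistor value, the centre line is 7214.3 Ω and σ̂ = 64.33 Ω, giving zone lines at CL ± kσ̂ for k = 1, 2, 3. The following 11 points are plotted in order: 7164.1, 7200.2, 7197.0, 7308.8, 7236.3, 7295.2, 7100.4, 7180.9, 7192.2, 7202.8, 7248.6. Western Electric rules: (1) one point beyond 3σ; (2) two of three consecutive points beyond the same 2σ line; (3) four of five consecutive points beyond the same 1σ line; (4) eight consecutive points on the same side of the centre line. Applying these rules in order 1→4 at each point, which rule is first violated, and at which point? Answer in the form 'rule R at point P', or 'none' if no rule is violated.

none

Zone of each point (C = within 1σ̂, B = 1σ̂–2σ̂, A = 2σ̂–3σ̂, * = beyond 3σ̂; sign = side of CL): 1:-C, 2:-C, 3:-C, 4:+B, 5:+C, 6:+B, 7:-B, 8:-C, 9:-C, 10:-C, 11:+C
No rule fires across all 11 points.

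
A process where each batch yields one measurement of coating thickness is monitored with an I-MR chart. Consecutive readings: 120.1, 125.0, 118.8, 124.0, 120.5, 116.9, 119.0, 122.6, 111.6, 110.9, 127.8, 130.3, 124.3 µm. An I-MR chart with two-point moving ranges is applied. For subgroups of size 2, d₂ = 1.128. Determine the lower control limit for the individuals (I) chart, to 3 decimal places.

X̄ = (120.1 + 125.0 + 118.8 + 124.0 + 120.5 + 116.9 + 119.0 + 122.6 + 111.6 + 110.9 + 127.8 + 130.3 + 124.3) / 13 = 120.9077
Moving ranges: 4.9, 6.2, 5.2, 3.5, 3.6, 2.1, 3.6, 11.0, 0.7, 16.9, 2.5, 6.0; M̄R̄ = 66.2000 / 12 = 5.5167
LCL = X̄ − 3·M̄R̄/d₂ = 120.9077 − 3 × 5.5167 / 1.128 = 106.2357

106.236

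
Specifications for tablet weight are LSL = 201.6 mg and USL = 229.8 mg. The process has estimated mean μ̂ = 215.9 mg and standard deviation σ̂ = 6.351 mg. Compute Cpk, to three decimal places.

Cpu = (USL − μ̂) / (3σ̂) = (229.8 − 215.9) / (3 × 6.351) = 0.7295; Cpl = (μ̂ − LSL) / (3σ̂) = (215.9 − 201.6) / (3 × 6.351) = 0.7505; Cpk = min(Cpu, Cpl) = 0.7295

0.730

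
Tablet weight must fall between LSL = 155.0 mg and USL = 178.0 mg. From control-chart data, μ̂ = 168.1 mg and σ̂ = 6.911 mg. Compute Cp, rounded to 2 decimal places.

Cp = (USL − LSL) / (6σ̂) = (178.0 − 155.0) / (6 × 6.911) = 23.0000 / 41.4660 = 0.5547

0.55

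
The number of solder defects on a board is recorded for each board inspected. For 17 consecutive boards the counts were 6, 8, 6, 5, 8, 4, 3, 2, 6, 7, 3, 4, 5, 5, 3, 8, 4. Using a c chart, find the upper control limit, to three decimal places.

c̄ = (6 + 8 + 6 + 5 + 8 + 4 + 3 + 2 + 6 + 7 + 3 + 4 + 5 + 5 + 3 + 8 + 4) / 17 = 87 / 17 = 5.1176
UCL = c̄ + 3√c̄ = 5.1176 + 3 × √5.1176 = 5.1176 + 3 × 2.2622 = 11.9043

11.904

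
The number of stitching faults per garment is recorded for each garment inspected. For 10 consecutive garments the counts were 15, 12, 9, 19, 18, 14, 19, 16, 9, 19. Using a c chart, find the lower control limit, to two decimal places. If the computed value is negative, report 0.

3.38

c̄ = (15 + 12 + 9 + 19 + 18 + 14 + 19 + 16 + 9 + 19) / 10 = 150 / 10 = 15.0000
LCL = c̄ − 3√c̄ = 15.0000 − 3 × 3.8730 = 3.3810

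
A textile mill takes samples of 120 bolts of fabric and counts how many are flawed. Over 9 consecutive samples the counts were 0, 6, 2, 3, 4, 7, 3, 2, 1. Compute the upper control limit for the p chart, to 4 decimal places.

0.0694

p̄ = Σdᵢ / (k·n) = 28 / (9 × 120) = 0.02593
UCL = p̄ + 3·√(p̄(1−p̄)/n) = 0.02593 + 3 × √(0.02593×0.97407/120) = 0.02593 + 3 × 0.01451 = 0.06945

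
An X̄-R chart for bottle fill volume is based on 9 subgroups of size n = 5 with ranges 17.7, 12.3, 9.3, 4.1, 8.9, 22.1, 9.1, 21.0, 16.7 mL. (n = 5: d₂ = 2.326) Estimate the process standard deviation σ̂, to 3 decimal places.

R̄ = (17.7 + 12.3 + 9.3 + 4.1 + 8.9 + 22.1 + 9.1 + 21.0 + 16.7) / 9 = 13.4667
σ̂ = R̄ / d₂ = 13.4667 / 2.326 = 5.7896

5.790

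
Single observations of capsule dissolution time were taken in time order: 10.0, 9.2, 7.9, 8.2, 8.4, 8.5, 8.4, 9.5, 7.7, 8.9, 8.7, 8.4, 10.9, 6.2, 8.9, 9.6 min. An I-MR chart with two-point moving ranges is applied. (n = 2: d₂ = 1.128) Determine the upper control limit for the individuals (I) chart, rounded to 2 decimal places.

11.90

X̄ = (10.0 + 9.2 + 7.9 + 8.2 + 8.4 + 8.5 + 8.4 + 9.5 + 7.7 + 8.9 + 8.7 + 8.4 + 10.9 + 6.2 + 8.9 + 9.6) / 16 = 8.7125
Moving ranges: 0.8, 1.3, 0.3, 0.2, 0.1, 0.1, 1.1, 1.8, 1.2, 0.2, 0.3, 2.5, 4.7, 2.7, 0.7; M̄R̄ = 18.0000 / 15 = 1.2000
UCL = X̄ + 3·M̄R̄/d₂ = 8.7125 + 3 × 1.2000 / 1.128 = 11.9040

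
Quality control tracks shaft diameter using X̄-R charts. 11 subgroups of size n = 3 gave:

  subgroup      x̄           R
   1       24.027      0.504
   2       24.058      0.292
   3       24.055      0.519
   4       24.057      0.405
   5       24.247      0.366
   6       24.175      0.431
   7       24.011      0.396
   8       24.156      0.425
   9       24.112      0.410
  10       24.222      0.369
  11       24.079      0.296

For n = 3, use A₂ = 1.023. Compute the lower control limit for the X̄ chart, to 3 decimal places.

23.699

X̄̄ = (24.027 + 24.058 + 24.055 + 24.057 + 24.247 + 24.175 + 24.011 + 24.156 + 24.112 + 24.222 + 24.079) / 11 = 265.1990 / 11 = 24.1090
R̄ = (0.504 + 0.292 + 0.519 + 0.405 + 0.366 + 0.431 + 0.396 + 0.425 + 0.410 + 0.369 + 0.296) / 11 = 4.4130 / 11 = 0.4012
LCL = X̄̄ − A₂·R̄ = 24.1090 − 1.023 × 0.4012 = 23.6986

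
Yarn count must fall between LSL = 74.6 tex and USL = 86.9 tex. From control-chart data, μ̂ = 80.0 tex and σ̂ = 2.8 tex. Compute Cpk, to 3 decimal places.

0.643

Cpu = (USL − μ̂) / (3σ̂) = (86.9 − 80.0) / (3 × 2.8) = 0.8214; Cpl = (μ̂ − LSL) / (3σ̂) = (80.0 − 74.6) / (3 × 2.8) = 0.6429; Cpk = min(Cpu, Cpl) = 0.6429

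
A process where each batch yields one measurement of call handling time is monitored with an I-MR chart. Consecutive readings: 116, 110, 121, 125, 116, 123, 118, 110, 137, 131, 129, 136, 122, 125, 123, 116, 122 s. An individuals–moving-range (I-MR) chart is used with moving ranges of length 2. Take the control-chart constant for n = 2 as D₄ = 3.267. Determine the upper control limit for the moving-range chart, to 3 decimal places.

25.319

Moving ranges: 6, 11, 4, 9, 7, 5, 8, 27, 6, 2, 7, 14, 3, 2, 7, 6; M̄R̄ = 124.0000 / 16 = 7.7500
UCL_MR = D₄·M̄R̄ = 3.267 × 7.7500 = 25.3193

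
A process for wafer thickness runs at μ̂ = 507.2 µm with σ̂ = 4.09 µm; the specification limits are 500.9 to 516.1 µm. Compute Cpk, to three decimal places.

Cpu = (USL − μ̂) / (3σ̂) = (516.1 − 507.2) / (3 × 4.09) = 0.7253; Cpl = (μ̂ − LSL) / (3σ̂) = (507.2 − 500.9) / (3 × 4.09) = 0.5134; Cpk = min(Cpu, Cpl) = 0.5134

0.513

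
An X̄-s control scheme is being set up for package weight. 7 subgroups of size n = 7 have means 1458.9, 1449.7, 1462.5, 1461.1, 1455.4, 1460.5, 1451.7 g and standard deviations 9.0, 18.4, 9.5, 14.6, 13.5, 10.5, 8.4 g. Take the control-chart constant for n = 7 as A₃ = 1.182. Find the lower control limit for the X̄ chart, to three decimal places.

1442.947

X̄̄ = (1458.9 + 1449.7 + 1462.5 + 1461.1 + 1455.4 + 1460.5 + 1451.7) / 7 = 1457.1143
s̄ = (9.0 + 18.4 + 9.5 + 14.6 + 13.5 + 10.5 + 8.4) / 7 = 11.9857
LCL = X̄̄ − A₃·s̄ = 1457.1143 − 1.182 × 11.9857 = 1442.9472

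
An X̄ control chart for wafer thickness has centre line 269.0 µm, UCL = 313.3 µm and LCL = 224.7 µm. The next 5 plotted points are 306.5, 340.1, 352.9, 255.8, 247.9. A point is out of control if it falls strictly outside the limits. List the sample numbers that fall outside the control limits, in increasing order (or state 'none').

2, 3

Compare each point to [224.7, 313.3]: sample 2 = 340.1 > UCL; sample 3 = 352.9 > UCL.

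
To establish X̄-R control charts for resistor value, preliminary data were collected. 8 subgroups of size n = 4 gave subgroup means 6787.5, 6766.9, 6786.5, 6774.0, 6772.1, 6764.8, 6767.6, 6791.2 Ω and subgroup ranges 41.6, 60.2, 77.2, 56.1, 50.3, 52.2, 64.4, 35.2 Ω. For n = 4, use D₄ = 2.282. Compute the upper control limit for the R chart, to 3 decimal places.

124.711

R̄ = (41.6 + 60.2 + 77.2 + 56.1 + 50.3 + 52.2 + 64.4 + 35.2) / 8 = 437.2000 / 8 = 54.6500
UCL_R = D₄·R̄ = 2.282 × 54.6500 = 124.7113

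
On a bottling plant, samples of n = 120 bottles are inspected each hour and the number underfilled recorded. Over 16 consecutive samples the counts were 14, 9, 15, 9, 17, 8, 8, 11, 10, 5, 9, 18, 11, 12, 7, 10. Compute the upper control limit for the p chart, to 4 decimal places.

0.1685

p̄ = Σdᵢ / (k·n) = 173 / (16 × 120) = 0.09010
UCL = p̄ + 3·√(p̄(1−p̄)/n) = 0.09010 + 3 × √(0.09010×0.90990/120) = 0.09010 + 3 × 0.02614 = 0.16852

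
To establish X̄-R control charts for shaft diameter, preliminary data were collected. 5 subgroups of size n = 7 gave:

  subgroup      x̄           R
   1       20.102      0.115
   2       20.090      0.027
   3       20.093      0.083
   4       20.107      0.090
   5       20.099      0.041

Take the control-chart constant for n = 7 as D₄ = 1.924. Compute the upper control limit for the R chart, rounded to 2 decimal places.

0.14

R̄ = (0.115 + 0.027 + 0.083 + 0.090 + 0.041) / 5 = 0.3560 / 5 = 0.0712
UCL_R = D₄·R̄ = 1.924 × 0.0712 = 0.1370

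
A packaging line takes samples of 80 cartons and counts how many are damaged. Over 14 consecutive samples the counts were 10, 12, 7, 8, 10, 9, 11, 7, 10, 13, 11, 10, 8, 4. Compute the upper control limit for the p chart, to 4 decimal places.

0.2235

p̄ = Σdᵢ / (k·n) = 130 / (14 × 80) = 0.11607
UCL = p̄ + 3·√(p̄(1−p̄)/n) = 0.11607 + 3 × √(0.11607×0.88393/80) = 0.11607 + 3 × 0.03581 = 0.22351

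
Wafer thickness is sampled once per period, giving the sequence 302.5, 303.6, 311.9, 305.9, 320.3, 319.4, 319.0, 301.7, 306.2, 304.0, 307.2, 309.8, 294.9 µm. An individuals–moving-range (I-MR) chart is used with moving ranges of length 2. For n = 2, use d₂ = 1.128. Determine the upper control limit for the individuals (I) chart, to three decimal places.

324.984

X̄ = (302.5 + 303.6 + 311.9 + 305.9 + 320.3 + 319.4 + 319.0 + 301.7 + 306.2 + 304.0 + 307.2 + 309.8 + 294.9) / 13 = 308.1846
Moving ranges: 1.1, 8.3, 6.0, 14.4, 0.9, 0.4, 17.3, 4.5, 2.2, 3.2, 2.6, 14.9; M̄R̄ = 75.8000 / 12 = 6.3167
UCL = X̄ + 3·M̄R̄/d₂ = 308.1846 + 3 × 6.3167 / 1.128 = 324.9843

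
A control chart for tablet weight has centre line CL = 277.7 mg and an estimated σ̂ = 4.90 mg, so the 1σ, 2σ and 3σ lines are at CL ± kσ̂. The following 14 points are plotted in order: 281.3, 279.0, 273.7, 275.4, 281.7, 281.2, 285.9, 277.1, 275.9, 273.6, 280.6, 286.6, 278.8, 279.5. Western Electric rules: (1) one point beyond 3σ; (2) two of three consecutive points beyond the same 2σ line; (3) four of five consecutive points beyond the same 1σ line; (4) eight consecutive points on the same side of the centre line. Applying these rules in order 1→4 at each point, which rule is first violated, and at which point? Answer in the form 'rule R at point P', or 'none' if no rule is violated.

Zone of each point (C = within 1σ̂, B = 1σ̂–2σ̂, A = 2σ̂–3σ̂, * = beyond 3σ̂; sign = side of CL): 1:+C, 2:+C, 3:-C, 4:-C, 5:+C, 6:+C, 7:+B, 8:-C, 9:-C, 10:-C, 11:+C, 12:+B, 13:+C, 14:+C
No rule fires across all 14 points.

none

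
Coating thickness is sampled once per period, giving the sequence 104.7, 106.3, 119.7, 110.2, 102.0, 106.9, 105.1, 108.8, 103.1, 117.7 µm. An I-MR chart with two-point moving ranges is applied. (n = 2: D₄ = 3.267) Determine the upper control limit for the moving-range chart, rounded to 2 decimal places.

Moving ranges: 1.6, 13.4, 9.5, 8.2, 4.9, 1.8, 3.7, 5.7, 14.6; M̄R̄ = 63.4000 / 9 = 7.0444
UCL_MR = D₄·M̄R̄ = 3.267 × 7.0444 = 23.0142

23.01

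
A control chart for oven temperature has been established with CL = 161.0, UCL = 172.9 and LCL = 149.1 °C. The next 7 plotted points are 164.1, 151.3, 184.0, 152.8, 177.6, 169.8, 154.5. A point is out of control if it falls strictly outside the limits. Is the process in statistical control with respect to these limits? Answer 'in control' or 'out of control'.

Compare each point to [149.1, 172.9]: sample 3 = 184.0 > UCL; sample 5 = 177.6 > UCL.

out of control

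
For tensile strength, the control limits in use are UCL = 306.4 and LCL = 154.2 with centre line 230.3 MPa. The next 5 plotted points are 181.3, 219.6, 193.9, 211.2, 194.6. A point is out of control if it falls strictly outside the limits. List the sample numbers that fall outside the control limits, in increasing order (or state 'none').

All 5 points lie within [154.2, 306.4].

none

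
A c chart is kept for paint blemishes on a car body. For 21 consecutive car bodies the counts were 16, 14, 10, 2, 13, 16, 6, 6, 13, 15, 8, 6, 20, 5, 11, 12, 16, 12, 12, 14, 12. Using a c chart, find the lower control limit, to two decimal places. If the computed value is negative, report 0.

1.26

c̄ = (16 + 14 + 10 + 2 + 13 + 16 + 6 + 6 + 13 + 15 + 8 + 6 + 20 + 5 + 11 + 12 + 16 + 12 + 12 + 14 + 12) / 21 = 239 / 21 = 11.3810
LCL = c̄ − 3√c̄ = 11.3810 − 3 × 3.3736 = 1.2603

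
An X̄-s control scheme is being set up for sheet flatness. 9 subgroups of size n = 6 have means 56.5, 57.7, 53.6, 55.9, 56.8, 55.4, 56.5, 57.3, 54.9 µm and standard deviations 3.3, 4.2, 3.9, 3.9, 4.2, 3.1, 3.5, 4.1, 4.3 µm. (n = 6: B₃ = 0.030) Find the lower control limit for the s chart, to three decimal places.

0.115

s̄ = (3.3 + 4.2 + 3.9 + 3.9 + 4.2 + 3.1 + 3.5 + 4.1 + 4.3) / 9 = 3.8333
LCL_s = B₃·s̄ = 0.030 × 3.8333 = 0.1150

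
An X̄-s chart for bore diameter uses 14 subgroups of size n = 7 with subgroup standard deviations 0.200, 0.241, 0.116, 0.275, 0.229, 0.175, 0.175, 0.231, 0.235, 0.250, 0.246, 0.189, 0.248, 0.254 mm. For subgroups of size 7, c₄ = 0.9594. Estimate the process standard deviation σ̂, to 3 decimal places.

s̄ = (0.200 + 0.241 + 0.116 + 0.275 + 0.229 + 0.175 + 0.175 + 0.231 + 0.235 + 0.250 + 0.246 + 0.189 + 0.248 + 0.254) / 14 = 0.2189
σ̂ = s̄ / c₄ = 0.2189 / 0.9594 = 0.2281

0.228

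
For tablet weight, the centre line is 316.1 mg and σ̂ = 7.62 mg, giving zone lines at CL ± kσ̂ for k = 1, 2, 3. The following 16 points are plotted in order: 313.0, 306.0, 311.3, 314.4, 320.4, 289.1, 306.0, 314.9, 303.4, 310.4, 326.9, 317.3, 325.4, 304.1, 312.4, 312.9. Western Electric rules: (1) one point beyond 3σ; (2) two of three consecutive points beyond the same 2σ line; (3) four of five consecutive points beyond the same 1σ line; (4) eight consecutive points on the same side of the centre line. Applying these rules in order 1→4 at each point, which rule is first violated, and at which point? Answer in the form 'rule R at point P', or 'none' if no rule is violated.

rule 1 at point 6

Zone of each point (C = within 1σ̂, B = 1σ̂–2σ̂, A = 2σ̂–3σ̂, * = beyond 3σ̂; sign = side of CL): 1:-C, 2:-B, 3:-C, 4:-C, 5:+C, 6:-*, 7:-B, 8:-C, 9:-B, 10:-C, 11:+B, 12:+C, 13:+B, 14:-B, 15:-C, 16:-C
Rule 1 (one point beyond the 3σ limits) is satisfied at point 6.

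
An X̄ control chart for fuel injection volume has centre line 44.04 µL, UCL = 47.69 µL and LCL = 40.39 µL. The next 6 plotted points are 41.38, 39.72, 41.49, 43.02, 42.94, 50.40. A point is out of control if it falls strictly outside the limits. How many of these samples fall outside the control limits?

Compare each point to [40.39, 47.69]: sample 2 = 39.72 < LCL; sample 6 = 50.40 > UCL.

2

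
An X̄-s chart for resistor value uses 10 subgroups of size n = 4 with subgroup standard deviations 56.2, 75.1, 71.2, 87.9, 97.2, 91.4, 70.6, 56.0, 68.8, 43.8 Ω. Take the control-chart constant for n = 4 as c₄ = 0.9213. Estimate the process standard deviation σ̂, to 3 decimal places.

77.955

s̄ = (56.2 + 75.1 + 71.2 + 87.9 + 97.2 + 91.4 + 70.6 + 56.0 + 68.8 + 43.8) / 10 = 71.8200
σ̂ = s̄ / c₄ = 71.8200 / 0.9213 = 77.9551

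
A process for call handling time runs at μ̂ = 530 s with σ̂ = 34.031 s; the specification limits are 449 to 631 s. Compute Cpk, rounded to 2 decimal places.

0.79

Cpu = (USL − μ̂) / (3σ̂) = (631 − 530) / (3 × 34.031) = 0.9893; Cpl = (μ̂ − LSL) / (3σ̂) = (530 − 449) / (3 × 34.031) = 0.7934; Cpk = min(Cpu, Cpl) = 0.7934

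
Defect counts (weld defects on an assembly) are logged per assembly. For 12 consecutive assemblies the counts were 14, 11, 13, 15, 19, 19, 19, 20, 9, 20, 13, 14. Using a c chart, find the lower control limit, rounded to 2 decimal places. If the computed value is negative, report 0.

c̄ = (14 + 11 + 13 + 15 + 19 + 19 + 19 + 20 + 9 + 20 + 13 + 14) / 12 = 186 / 12 = 15.5000
LCL = c̄ − 3√c̄ = 15.5000 − 3 × 3.9370 = 3.6890

3.69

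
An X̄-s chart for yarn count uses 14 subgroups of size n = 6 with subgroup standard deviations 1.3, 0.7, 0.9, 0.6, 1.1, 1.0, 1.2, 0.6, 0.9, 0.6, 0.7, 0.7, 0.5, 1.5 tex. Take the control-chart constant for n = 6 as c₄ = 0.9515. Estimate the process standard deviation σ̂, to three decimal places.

0.923

s̄ = (1.3 + 0.7 + 0.9 + 0.6 + 1.1 + 1.0 + 1.2 + 0.6 + 0.9 + 0.6 + 0.7 + 0.7 + 0.5 + 1.5) / 14 = 0.8786
σ̂ = s̄ / c₄ = 0.8786 / 0.9515 = 0.9234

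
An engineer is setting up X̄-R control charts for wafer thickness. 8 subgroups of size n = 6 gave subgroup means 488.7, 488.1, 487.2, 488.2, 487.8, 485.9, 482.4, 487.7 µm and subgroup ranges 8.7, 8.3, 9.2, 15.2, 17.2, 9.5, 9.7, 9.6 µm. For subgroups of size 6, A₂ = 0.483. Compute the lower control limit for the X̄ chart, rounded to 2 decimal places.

X̄̄ = (488.7 + 488.1 + 487.2 + 488.2 + 487.8 + 485.9 + 482.4 + 487.7) / 8 = 3896.0000 / 8 = 487.0000
R̄ = (8.7 + 8.3 + 9.2 + 15.2 + 17.2 + 9.5 + 9.7 + 9.6) / 8 = 87.4000 / 8 = 10.9250
LCL = X̄̄ − A₂·R̄ = 487.0000 − 0.483 × 10.9250 = 481.7232

481.72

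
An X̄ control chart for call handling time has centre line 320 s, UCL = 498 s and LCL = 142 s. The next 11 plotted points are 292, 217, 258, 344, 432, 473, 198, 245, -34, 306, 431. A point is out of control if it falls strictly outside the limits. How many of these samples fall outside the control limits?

Compare each point to [142, 498]: sample 9 = -34 < LCL.

1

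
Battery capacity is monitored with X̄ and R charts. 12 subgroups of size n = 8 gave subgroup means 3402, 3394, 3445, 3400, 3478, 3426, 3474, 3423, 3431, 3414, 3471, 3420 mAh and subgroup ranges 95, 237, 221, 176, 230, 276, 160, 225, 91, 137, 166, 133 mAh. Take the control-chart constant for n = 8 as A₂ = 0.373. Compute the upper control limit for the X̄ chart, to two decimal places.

X̄̄ = (3402 + 3394 + 3445 + 3400 + 3478 + 3426 + 3474 + 3423 + 3431 + 3414 + 3471 + 3420) / 12 = 41178.0000 / 12 = 3431.5000
R̄ = (95 + 237 + 221 + 176 + 230 + 276 + 160 + 225 + 91 + 137 + 166 + 133) / 12 = 2147.0000 / 12 = 178.9167
UCL = X̄̄ + A₂·R̄ = 3431.5000 + 0.373 × 178.9167 = 3498.2359

3498.24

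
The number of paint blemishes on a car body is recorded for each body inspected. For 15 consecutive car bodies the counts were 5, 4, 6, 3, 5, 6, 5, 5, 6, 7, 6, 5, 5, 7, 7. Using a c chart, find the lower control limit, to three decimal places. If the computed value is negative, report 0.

0.000

c̄ = (5 + 4 + 6 + 3 + 5 + 6 + 5 + 5 + 6 + 7 + 6 + 5 + 5 + 7 + 7) / 15 = 82 / 15 = 5.4667
LCL = c̄ − 3√c̄ = 5.4667 − 3 × 2.3381 = -1.5476 → 0 (cannot be negative)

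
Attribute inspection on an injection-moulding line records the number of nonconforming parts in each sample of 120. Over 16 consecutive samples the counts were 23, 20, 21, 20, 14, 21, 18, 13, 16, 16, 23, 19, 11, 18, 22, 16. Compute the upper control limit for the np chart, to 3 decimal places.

29.972

p̄ = Σdᵢ / (k·n) = 291 / (16 × 120) = 0.15156
UCL = np̄ + 3·√(np̄(1−p̄)) = 18.1875 + 3 × √(18.1875×0.84844) = 18.1875 + 3 × 3.9282 = 29.9722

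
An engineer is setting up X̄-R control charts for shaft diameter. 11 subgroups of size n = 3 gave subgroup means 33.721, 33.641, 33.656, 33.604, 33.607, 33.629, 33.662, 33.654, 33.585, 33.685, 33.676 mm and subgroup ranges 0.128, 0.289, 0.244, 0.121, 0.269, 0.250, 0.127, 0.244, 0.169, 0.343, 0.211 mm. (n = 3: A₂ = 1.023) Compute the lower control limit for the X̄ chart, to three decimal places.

X̄̄ = (33.721 + 33.641 + 33.656 + 33.604 + 33.607 + 33.629 + 33.662 + 33.654 + 33.585 + 33.685 + 33.676) / 11 = 370.1200 / 11 = 33.6473
R̄ = (0.128 + 0.289 + 0.244 + 0.121 + 0.269 + 0.250 + 0.127 + 0.244 + 0.169 + 0.343 + 0.211) / 11 = 2.3950 / 11 = 0.2177
LCL = X̄̄ − A₂·R̄ = 33.6473 − 1.023 × 0.2177 = 33.4245

33.425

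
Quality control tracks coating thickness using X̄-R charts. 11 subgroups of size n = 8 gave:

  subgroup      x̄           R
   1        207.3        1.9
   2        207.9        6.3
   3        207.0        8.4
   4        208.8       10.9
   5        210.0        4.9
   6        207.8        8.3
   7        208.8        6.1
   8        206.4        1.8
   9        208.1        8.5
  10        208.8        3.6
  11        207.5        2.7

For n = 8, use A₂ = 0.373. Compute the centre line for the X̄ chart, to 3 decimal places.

X̄̄ = (207.3 + 207.9 + 207.0 + 208.8 + 210.0 + 207.8 + 208.8 + 206.4 + 208.1 + 208.8 + 207.5) / 11 = 2288.4000 / 11 = 208.0364
CL = X̄̄ = 208.0364

208.036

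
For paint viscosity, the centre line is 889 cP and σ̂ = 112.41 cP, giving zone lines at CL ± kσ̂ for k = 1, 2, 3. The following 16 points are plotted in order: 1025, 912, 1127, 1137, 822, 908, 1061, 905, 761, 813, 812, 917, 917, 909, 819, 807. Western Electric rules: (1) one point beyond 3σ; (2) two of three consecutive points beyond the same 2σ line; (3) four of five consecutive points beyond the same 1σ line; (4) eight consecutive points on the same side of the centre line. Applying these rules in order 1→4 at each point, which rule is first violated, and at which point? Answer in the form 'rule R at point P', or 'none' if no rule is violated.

Zone of each point (C = within 1σ̂, B = 1σ̂–2σ̂, A = 2σ̂–3σ̂, * = beyond 3σ̂; sign = side of CL): 1:+B, 2:+C, 3:+A, 4:+A, 5:-C, 6:+C, 7:+B, 8:+C, 9:-B, 10:-C, 11:-C, 12:+C, 13:+C, 14:+C, 15:-C, 16:-C
Rule 2 (two of three consecutive points beyond the same 2σ limit) is satisfied at point 4.

rule 2 at point 4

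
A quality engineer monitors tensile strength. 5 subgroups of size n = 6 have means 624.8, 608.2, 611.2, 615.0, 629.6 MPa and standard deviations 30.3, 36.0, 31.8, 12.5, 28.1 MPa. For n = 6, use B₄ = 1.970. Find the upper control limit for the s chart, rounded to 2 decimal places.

54.65

s̄ = (30.3 + 36.0 + 31.8 + 12.5 + 28.1) / 5 = 27.7400
UCL_s = B₄·s̄ = 1.970 × 27.7400 = 54.6478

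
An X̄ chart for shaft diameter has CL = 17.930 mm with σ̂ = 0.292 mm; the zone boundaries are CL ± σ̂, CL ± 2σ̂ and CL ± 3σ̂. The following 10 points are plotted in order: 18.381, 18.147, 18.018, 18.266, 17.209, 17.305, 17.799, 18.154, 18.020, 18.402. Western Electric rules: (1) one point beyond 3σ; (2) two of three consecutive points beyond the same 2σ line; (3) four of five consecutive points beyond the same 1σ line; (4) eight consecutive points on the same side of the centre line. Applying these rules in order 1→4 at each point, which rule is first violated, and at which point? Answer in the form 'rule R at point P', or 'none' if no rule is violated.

rule 2 at point 6

Zone of each point (C = within 1σ̂, B = 1σ̂–2σ̂, A = 2σ̂–3σ̂, * = beyond 3σ̂; sign = side of CL): 1:+B, 2:+C, 3:+C, 4:+B, 5:-A, 6:-A, 7:-C, 8:+C, 9:+C, 10:+B
Rule 2 (two of three consecutive points beyond the same 2σ limit) is satisfied at point 6.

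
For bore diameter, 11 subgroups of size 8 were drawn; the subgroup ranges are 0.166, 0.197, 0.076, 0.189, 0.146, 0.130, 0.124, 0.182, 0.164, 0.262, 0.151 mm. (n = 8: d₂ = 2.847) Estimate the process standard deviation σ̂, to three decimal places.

0.057

R̄ = (0.166 + 0.197 + 0.076 + 0.189 + 0.146 + 0.130 + 0.124 + 0.182 + 0.164 + 0.262 + 0.151) / 11 = 0.1625
σ̂ = R̄ / d₂ = 0.1625 / 2.847 = 0.0571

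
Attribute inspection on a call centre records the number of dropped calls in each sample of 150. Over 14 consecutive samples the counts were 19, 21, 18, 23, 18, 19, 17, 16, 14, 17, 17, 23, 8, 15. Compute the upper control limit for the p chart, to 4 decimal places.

p̄ = Σdᵢ / (k·n) = 245 / (14 × 150) = 0.11667
UCL = p̄ + 3·√(p̄(1−p̄)/n) = 0.11667 + 3 × √(0.11667×0.88333/150) = 0.11667 + 3 × 0.02621 = 0.19530

0.1953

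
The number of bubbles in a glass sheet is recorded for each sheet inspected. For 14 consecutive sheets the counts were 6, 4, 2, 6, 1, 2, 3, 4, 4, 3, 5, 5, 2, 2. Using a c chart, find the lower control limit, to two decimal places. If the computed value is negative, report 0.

c̄ = (6 + 4 + 2 + 6 + 1 + 2 + 3 + 4 + 4 + 3 + 5 + 5 + 2 + 2) / 14 = 49 / 14 = 3.5000
LCL = c̄ − 3√c̄ = 3.5000 − 3 × 1.8708 = -2.1125 → 0 (cannot be negative)

0.00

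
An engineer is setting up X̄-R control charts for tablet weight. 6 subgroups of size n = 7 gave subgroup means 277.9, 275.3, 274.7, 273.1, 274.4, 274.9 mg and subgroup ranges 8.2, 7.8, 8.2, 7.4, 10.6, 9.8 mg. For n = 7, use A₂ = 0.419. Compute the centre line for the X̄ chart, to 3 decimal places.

275.050

X̄̄ = (277.9 + 275.3 + 274.7 + 273.1 + 274.4 + 274.9) / 6 = 1650.3000 / 6 = 275.0500
CL = X̄̄ = 275.0500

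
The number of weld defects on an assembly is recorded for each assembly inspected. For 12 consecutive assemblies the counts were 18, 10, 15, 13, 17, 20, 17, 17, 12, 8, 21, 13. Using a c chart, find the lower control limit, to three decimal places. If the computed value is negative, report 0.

3.432

c̄ = (18 + 10 + 15 + 13 + 17 + 20 + 17 + 17 + 12 + 8 + 21 + 13) / 12 = 181 / 12 = 15.0833
LCL = c̄ − 3√c̄ = 15.0833 − 3 × 3.8837 = 3.4322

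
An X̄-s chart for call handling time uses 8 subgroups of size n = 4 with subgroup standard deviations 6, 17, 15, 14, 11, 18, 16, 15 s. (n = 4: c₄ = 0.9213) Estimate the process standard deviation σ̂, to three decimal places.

15.196

s̄ = (6 + 17 + 15 + 14 + 11 + 18 + 16 + 15) / 8 = 14.0000
σ̂ = s̄ / c₄ = 14.0000 / 0.9213 = 15.1959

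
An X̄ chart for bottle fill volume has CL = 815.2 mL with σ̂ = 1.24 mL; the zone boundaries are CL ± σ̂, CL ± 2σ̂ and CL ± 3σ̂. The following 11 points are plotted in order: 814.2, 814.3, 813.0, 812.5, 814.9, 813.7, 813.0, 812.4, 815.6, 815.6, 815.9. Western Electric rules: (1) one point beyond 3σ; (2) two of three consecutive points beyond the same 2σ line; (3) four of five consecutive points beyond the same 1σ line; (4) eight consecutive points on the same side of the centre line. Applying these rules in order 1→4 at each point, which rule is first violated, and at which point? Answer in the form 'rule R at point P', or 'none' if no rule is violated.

rule 3 at point 7

Zone of each point (C = within 1σ̂, B = 1σ̂–2σ̂, A = 2σ̂–3σ̂, * = beyond 3σ̂; sign = side of CL): 1:-C, 2:-C, 3:-B, 4:-A, 5:-C, 6:-B, 7:-B, 8:-A, 9:+C, 10:+C, 11:+C
Rule 3 (four of five consecutive points beyond the same 1σ limit) is satisfied at point 7.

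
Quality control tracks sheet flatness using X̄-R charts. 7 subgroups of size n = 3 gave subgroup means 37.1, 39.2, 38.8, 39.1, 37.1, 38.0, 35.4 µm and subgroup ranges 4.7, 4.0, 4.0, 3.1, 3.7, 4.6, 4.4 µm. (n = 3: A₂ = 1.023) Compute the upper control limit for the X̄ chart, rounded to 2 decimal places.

41.98

X̄̄ = (37.1 + 39.2 + 38.8 + 39.1 + 37.1 + 38.0 + 35.4) / 7 = 264.7000 / 7 = 37.8143
R̄ = (4.7 + 4.0 + 4.0 + 3.1 + 3.7 + 4.6 + 4.4) / 7 = 28.5000 / 7 = 4.0714
UCL = X̄̄ + A₂·R̄ = 37.8143 + 1.023 × 4.0714 = 41.9794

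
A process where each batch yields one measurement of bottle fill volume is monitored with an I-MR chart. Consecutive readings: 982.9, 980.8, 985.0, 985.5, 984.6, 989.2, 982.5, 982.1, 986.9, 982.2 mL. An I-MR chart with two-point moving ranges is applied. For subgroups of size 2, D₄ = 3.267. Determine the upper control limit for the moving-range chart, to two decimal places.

10.49

Moving ranges: 2.1, 4.2, 0.5, 0.9, 4.6, 6.7, 0.4, 4.8, 4.7; M̄R̄ = 28.9000 / 9 = 3.2111
UCL_MR = D₄·M̄R̄ = 3.267 × 3.2111 = 10.4907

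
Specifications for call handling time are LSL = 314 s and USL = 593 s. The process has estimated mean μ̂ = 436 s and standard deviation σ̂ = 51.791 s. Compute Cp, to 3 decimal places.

Cp = (USL − LSL) / (6σ̂) = (593 − 314) / (6 × 51.791) = 279.0000 / 310.7460 = 0.8978

0.898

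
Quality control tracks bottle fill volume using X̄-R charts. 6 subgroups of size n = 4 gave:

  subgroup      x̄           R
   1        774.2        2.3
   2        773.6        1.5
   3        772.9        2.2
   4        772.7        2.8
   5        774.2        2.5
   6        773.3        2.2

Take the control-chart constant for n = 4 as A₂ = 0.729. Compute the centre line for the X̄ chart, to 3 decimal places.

773.483

X̄̄ = (774.2 + 773.6 + 772.9 + 772.7 + 774.2 + 773.3) / 6 = 4640.9000 / 6 = 773.4833
CL = X̄̄ = 773.4833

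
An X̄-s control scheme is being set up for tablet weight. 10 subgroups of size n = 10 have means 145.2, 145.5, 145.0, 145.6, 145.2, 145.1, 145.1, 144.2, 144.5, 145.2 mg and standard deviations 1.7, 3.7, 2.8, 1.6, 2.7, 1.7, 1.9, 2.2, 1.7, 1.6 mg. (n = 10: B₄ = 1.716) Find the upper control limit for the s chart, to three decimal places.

s̄ = (1.7 + 3.7 + 2.8 + 1.6 + 2.7 + 1.7 + 1.9 + 2.2 + 1.7 + 1.6) / 10 = 2.1600
UCL_s = B₄·s̄ = 1.716 × 2.1600 = 3.7066

3.707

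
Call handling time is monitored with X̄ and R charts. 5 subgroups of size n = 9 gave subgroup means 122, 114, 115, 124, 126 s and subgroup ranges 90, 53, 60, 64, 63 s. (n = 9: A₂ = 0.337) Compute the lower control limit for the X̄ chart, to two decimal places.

X̄̄ = (122 + 114 + 115 + 124 + 126) / 5 = 601.0000 / 5 = 120.2000
R̄ = (90 + 53 + 60 + 64 + 63) / 5 = 330.0000 / 5 = 66.0000
LCL = X̄̄ − A₂·R̄ = 120.2000 − 0.337 × 66.0000 = 97.9580

97.96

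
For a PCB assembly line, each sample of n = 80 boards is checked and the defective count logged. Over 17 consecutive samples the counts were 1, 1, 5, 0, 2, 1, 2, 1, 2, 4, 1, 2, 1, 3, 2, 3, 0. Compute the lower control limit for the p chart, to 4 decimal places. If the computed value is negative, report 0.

0.0000

p̄ = Σdᵢ / (k·n) = 31 / (17 × 80) = 0.02279
LCL = p̄ − 3·√(p̄(1−p̄)/n) = 0.02279 − 3 × 0.01669 = -0.02726 → 0 (negative, so LCL = 0)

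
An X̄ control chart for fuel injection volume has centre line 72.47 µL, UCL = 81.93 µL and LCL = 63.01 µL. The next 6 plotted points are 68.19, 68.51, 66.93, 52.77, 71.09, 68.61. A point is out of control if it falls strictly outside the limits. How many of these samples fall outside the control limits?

1

Compare each point to [63.01, 81.93]: sample 4 = 52.77 < LCL.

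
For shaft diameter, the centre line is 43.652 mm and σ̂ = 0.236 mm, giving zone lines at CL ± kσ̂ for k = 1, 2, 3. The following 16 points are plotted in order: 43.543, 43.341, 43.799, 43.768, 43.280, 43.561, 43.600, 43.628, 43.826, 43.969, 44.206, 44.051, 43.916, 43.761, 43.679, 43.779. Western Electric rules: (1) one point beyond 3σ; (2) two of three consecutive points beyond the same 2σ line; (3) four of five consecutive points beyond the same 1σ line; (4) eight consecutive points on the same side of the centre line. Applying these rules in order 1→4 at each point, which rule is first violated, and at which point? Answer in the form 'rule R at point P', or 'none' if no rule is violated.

rule 3 at point 13

Zone of each point (C = within 1σ̂, B = 1σ̂–2σ̂, A = 2σ̂–3σ̂, * = beyond 3σ̂; sign = side of CL): 1:-C, 2:-B, 3:+C, 4:+C, 5:-B, 6:-C, 7:-C, 8:-C, 9:+C, 10:+B, 11:+A, 12:+B, 13:+B, 14:+C, 15:+C, 16:+C
Rule 3 (four of five consecutive points beyond the same 1σ limit) is satisfied at point 13.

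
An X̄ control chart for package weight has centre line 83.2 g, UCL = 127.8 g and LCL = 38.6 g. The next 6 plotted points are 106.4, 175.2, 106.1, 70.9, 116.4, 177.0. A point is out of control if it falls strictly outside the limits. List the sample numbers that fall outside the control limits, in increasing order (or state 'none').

2, 6

Compare each point to [38.6, 127.8]: sample 2 = 175.2 > UCL; sample 6 = 177.0 > UCL.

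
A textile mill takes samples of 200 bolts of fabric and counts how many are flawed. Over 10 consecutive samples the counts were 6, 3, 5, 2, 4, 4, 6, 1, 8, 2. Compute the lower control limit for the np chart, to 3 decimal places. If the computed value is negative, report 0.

0.000

p̄ = Σdᵢ / (k·n) = 41 / (10 × 200) = 0.02050
LCL = np̄ − 3·√(np̄(1−p̄)) = 4.1000 − 3 × 2.0040 = -1.9120 → 0 (negative, so LCL = 0)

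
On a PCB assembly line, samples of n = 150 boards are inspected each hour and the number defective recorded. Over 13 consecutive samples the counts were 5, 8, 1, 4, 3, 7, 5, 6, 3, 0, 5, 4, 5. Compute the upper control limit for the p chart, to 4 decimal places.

0.0696

p̄ = Σdᵢ / (k·n) = 56 / (13 × 150) = 0.02872
UCL = p̄ + 3·√(p̄(1−p̄)/n) = 0.02872 + 3 × √(0.02872×0.97128/150) = 0.02872 + 3 × 0.01364 = 0.06963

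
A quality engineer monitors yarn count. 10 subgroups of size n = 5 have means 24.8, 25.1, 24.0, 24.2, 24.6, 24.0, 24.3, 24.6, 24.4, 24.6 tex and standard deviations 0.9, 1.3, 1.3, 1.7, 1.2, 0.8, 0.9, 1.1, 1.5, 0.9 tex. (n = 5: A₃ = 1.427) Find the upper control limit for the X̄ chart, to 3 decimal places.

26.115

X̄̄ = (24.8 + 25.1 + 24.0 + 24.2 + 24.6 + 24.0 + 24.3 + 24.6 + 24.4 + 24.6) / 10 = 24.4600
s̄ = (0.9 + 1.3 + 1.3 + 1.7 + 1.2 + 0.8 + 0.9 + 1.1 + 1.5 + 0.9) / 10 = 1.1600
UCL = X̄̄ + A₃·s̄ = 24.4600 + 1.427 × 1.1600 = 26.1153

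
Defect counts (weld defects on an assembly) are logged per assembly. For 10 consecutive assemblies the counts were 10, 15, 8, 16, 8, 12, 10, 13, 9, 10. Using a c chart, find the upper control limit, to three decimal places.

21.095

c̄ = (10 + 15 + 8 + 16 + 8 + 12 + 10 + 13 + 9 + 10) / 10 = 111 / 10 = 11.1000
UCL = c̄ + 3√c̄ = 11.1000 + 3 × √11.1000 = 11.1000 + 3 × 3.3317 = 21.0950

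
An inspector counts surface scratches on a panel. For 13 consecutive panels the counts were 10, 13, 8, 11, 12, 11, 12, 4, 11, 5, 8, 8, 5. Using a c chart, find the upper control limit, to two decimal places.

c̄ = (10 + 13 + 8 + 11 + 12 + 11 + 12 + 4 + 11 + 5 + 8 + 8 + 5) / 13 = 118 / 13 = 9.0769
UCL = c̄ + 3√c̄ = 9.0769 + 3 × √9.0769 = 9.0769 + 3 × 3.0128 = 18.1153

18.12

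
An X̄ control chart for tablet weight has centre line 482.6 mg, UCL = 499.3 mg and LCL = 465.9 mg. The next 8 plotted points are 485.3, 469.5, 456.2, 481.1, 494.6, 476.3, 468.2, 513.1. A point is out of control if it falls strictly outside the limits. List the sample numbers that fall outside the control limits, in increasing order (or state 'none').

Compare each point to [465.9, 499.3]: sample 3 = 456.2 < LCL; sample 8 = 513.1 > UCL.

3, 8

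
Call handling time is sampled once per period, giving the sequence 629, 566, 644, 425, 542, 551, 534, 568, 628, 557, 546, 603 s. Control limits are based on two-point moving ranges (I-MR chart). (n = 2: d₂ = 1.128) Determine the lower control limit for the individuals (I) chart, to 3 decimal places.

X̄ = (629 + 566 + 644 + 425 + 542 + 551 + 534 + 568 + 628 + 557 + 546 + 603) / 12 = 566.0833
Moving ranges: 63, 78, 219, 117, 9, 17, 34, 60, 71, 11, 57; M̄R̄ = 736.0000 / 11 = 66.9091
LCL = X̄ − 3·M̄R̄/d₂ = 566.0833 − 3 × 66.9091 / 1.128 = 388.1336

388.134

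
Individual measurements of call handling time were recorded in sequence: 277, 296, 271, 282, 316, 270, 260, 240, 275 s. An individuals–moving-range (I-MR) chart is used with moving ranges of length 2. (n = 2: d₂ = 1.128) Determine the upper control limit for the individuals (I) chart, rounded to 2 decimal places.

342.82

X̄ = (277 + 296 + 271 + 282 + 316 + 270 + 260 + 240 + 275) / 9 = 276.3333
Moving ranges: 19, 25, 11, 34, 46, 10, 20, 35; M̄R̄ = 200.0000 / 8 = 25.0000
UCL = X̄ + 3·M̄R̄/d₂ = 276.3333 + 3 × 25.0000 / 1.128 = 342.8227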